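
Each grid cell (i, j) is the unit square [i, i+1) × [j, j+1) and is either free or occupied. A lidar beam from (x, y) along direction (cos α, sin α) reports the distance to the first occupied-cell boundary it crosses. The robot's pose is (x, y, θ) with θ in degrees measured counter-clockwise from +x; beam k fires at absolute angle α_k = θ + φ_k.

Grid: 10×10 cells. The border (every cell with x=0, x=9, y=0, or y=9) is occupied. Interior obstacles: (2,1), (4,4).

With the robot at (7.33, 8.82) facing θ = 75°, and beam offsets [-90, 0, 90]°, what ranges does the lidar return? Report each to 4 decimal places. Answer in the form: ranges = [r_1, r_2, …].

beam 1: φ=-90°, α=345°
  cosα=0.9659 sinα=-0.2588 | (7,8) | tMaxX 0.6936 tMaxY 3.1682 | tΔX 1.0353 tΔY 3.8637
    t=0.6936 [x] (8,8)
    t=1.7289 [x] (9,8) — stop
  → r_1 = 1.7289
beam 2: φ=0°, α=75°
  cosα=0.2588 sinα=0.9659 | (7,8) | tMaxX 2.5887 tMaxY 0.1863 | tΔX 3.8637 tΔY 1.0353
    t=0.1863 [y] (7,9) — stop
  → r_2 = 0.1863
beam 3: φ=90°, α=165°
  cosα=-0.9659 sinα=0.2588 | (7,8) | tMaxX 0.3416 tMaxY 0.6955 | tΔX 1.0353 tΔY 3.8637
    t=0.3416 [x] (6,8)
    t=0.6955 [y] (6,9) — stop
  → r_3 = 0.6955

ranges = [1.7289, 0.1863, 0.6955]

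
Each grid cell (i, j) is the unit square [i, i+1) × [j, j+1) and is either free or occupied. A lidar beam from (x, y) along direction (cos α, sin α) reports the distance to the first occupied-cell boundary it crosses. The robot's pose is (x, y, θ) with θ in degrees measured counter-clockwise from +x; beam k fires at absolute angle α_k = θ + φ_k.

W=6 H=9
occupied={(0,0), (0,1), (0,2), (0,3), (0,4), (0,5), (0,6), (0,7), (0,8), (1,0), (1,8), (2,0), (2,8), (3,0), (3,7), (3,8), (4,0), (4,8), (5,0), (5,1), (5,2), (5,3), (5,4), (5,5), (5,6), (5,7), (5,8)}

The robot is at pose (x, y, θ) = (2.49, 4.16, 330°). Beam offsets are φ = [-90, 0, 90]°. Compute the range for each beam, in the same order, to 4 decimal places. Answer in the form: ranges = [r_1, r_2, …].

ranges = [2.9800, 2.8983, 4.4341]

beam 1: φ=-90°, α=240°
  d=(-0.5000,-0.8660)  start (2,4)  tX=0.9800 tY=0.1848  stride 1/|dx|=2.0000 1/|dy|=1.1547
    cross y-line → (2,3), t=0.1848
    cross x-line → (1,3), t=0.9800
    cross y-line → (1,2), t=1.3395
    cross y-line → (1,1), t=2.4942
    cross x-line → (0,1), t=2.9800 (wall)
  → r_1 = 2.9800
beam 2: φ=0°, α=330°
  d=(0.8660,-0.5000)  start (2,4)  tX=0.5889 tY=0.3200  stride 1/|dx|=1.1547 1/|dy|=2.0000
    cross y-line → (2,3), t=0.3200
    cross x-line → (3,3), t=0.5889
    cross x-line → (4,3), t=1.7436
    cross y-line → (4,2), t=2.3200
    cross x-line → (5,2), t=2.8983 (wall)
  → r_2 = 2.8983
beam 3: φ=90°, α=60°
  d=(0.5000,0.8660)  start (2,4)  tX=1.0200 tY=0.9699  stride 1/|dx|=2.0000 1/|dy|=1.1547
    cross y-line → (2,5), t=0.9699
    cross x-line → (3,5), t=1.0200
    cross y-line → (3,6), t=2.1246
    cross x-line → (4,6), t=3.0200
    cross y-line → (4,7), t=3.2793
    cross y-line → (4,8), t=4.4341 (wall)
  → r_3 = 4.4341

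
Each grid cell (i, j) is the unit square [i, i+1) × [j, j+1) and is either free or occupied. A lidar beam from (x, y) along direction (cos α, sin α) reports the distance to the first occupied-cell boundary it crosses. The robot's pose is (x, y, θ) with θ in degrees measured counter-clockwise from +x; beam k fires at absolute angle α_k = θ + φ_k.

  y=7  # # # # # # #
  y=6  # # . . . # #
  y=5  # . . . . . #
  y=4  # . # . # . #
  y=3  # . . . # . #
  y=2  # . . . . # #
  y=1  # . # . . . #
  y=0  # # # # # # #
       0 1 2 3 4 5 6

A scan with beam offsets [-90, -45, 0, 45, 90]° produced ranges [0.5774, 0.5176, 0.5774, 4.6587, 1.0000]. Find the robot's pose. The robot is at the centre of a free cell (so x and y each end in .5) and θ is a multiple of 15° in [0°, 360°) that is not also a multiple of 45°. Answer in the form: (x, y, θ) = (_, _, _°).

(x, y, θ) = (5.5, 1.5, 120°)

Candidates: 23 free-cell centres × 16 headings = 368 poses. Raycast each; keep the one whose scan matches to 4 dp.
  (3.5, 5.5, 240°): beam 1 = 1.7321 ≠ 0.5774 ✗
  (5.5, 1.5, 255°): beam 1 = 4.6587 ≠ 0.5774 ✗
  (2.5, 3.5, 210°): beam 2 = 1.5529 ≠ 0.5176 ✗
  (2.5, 2.5, 210°): beam 1 = 3.0000 ≠ 0.5774 ✗
  (3.5, 6.5, 120°): beam 1 = 1.0000 ≠ 0.5774 ✗
  …
  (5.5, 1.5, 120°): r_1=0.5774, r_2=0.5176, r_3=0.5774, r_4=4.6587, r_5=1.0000 — all match ✓
No second candidate reproduces the full scan.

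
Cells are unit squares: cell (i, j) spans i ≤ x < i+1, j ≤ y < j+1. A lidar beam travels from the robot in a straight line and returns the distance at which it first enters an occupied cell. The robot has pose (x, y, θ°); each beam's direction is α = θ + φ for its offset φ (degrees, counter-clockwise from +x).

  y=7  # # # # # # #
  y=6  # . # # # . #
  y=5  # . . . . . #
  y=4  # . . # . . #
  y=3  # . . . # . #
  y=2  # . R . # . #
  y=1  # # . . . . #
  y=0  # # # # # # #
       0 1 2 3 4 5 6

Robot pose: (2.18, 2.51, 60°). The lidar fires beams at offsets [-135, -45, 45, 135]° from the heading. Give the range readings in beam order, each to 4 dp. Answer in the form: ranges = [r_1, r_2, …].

beam 1: φ=-135°, α=285°
  dir = (cos 285°, sin 285°) = (0.2588, -0.9659); from cell (2,2)
  next x-line at t=3.1682, next y-line at t=0.5280; Δt_x=3.8637, Δt_y=1.0353
    y: enter (2,1) at t=0.5280
    y: enter (2,0) at t=1.5633 ← occupied
  → r_1 = 1.5633
beam 2: φ=-45°, α=15°
  dir = (cos 15°, sin 15°) = (0.9659, 0.2588); from cell (2,2)
  next x-line at t=0.8489, next y-line at t=1.8932; Δt_x=1.0353, Δt_y=3.8637
    x: enter (3,2) at t=0.8489
    x: enter (4,2) at t=1.8842 ← occupied
  → r_2 = 1.8842
beam 3: φ=45°, α=105°
  dir = (cos 105°, sin 105°) = (-0.2588, 0.9659); from cell (2,2)
  next x-line at t=0.6955, next y-line at t=0.5073; Δt_x=3.8637, Δt_y=1.0353
    y: enter (2,3) at t=0.5073
    x: enter (1,3) at t=0.6955
    y: enter (1,4) at t=1.5426
    y: enter (1,5) at t=2.5778
    y: enter (1,6) at t=3.6131
    x: enter (0,6) at t=4.5592 ← occupied
  → r_3 = 4.5592
beam 4: φ=135°, α=195°
  dir = (cos 195°, sin 195°) = (-0.9659, -0.2588); from cell (2,2)
  next x-line at t=0.1863, next y-line at t=1.9705; Δt_x=1.0353, Δt_y=3.8637
    x: enter (1,2) at t=0.1863
    x: enter (0,2) at t=1.2216 ← occupied
  → r_4 = 1.2216

ranges = [1.5633, 1.8842, 4.5592, 1.2216]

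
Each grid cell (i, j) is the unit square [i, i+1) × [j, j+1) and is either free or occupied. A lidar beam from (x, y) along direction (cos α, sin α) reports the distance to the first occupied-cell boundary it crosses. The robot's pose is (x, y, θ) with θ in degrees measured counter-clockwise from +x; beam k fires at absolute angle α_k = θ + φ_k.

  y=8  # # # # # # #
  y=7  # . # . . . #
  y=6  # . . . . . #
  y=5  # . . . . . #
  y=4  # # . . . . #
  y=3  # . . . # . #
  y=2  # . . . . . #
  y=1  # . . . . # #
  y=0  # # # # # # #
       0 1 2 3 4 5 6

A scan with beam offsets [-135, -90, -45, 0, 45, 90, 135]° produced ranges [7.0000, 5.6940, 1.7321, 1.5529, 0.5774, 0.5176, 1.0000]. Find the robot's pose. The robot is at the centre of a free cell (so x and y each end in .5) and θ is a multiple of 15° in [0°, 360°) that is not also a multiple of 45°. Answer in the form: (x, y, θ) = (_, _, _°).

Enumerate (i+0.5, j+0.5, θ) over the 31 free cells and 16 admissible headings. For each, cast all 7 beams and compare to the given ranges.
  (5.5, 4.5, 15°): beam 1 = 1.0000 ≠ 7.0000 ✗
  (3.5, 2.5, 210°): beam 1 = 5.6940 ≠ 7.0000 ✗
  (2.5, 1.5, 75°): beam 1 = 0.5774 ≠ 7.0000 ✗
  …
  (4.5, 7.5, 15°): r_1=7.0000, r_2=5.6940, r_3=1.7321, r_4=1.5529, r_5=0.5774, r_6=0.5176, r_7=1.0000 — all match ✓
Unique over the lattice → pose = (4.5, 7.5, 15°).

(x, y, θ) = (4.5, 7.5, 15°)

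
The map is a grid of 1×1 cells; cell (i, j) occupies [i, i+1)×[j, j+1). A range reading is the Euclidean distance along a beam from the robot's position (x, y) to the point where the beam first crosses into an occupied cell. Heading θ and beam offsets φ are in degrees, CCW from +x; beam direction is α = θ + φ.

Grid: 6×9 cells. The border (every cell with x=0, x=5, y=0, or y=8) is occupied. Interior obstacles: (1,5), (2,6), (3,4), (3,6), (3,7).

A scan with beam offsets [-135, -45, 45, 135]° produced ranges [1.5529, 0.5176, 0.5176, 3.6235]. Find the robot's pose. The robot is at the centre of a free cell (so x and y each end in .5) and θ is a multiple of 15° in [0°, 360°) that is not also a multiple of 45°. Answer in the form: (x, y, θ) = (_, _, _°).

(x, y, θ) = (1.5, 4.5, 150°)

Enumerate (i+0.5, j+0.5, θ) over the 23 free cells and 16 admissible headings. For each, cast all 4 beams and compare to the given ranges.
  (4.5, 2.5, 195°): beam 1 = 1.0000 ≠ 1.5529 ✗
  (1.5, 4.5, 330°): beam 1 = 0.5176 ≠ 1.5529 ✗
  (3.5, 5.5, 210°): beam 1 = 0.5176 ≠ 1.5529 ✗
  (2.5, 7.5, 345°): beam 1 = 1.7321 ≠ 1.5529 ✗
  …
  (1.5, 4.5, 150°): r_1=1.5529, r_2=0.5176, r_3=0.5176, r_4=3.6235 — all match ✓
Unique over the lattice → pose = (1.5, 4.5, 150°).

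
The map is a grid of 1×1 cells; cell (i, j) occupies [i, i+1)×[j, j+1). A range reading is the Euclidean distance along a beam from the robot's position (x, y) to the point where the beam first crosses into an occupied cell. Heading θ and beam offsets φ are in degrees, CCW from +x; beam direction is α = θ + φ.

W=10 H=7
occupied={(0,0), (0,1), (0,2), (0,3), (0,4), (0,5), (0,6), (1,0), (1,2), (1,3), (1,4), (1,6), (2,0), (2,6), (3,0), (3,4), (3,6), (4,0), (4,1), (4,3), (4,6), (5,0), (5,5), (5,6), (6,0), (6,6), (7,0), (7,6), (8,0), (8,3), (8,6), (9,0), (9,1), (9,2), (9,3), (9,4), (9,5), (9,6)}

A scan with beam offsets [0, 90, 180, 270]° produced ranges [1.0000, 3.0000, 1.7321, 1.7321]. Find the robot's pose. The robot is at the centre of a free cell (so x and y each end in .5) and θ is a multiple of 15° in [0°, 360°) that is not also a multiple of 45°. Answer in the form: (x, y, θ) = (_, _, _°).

Enumerate (i+0.5, j+0.5, θ) over the 32 free cells and 16 admissible headings. For each, cast all 4 beams and compare to the given ranges.
  (2.5, 1.5, 60°): beam 1 = 2.8868 ≠ 1.0000 ✗
  (2.5, 2.5, 345°): beam 1 = 1.9319 ≠ 1.0000 ✗
  (6.5, 1.5, 300°): beam 1 = 0.5774 ≠ 1.0000 ✗
  (8.5, 4.5, 300°): beam 1 = 0.5774 ≠ 1.0000 ✗
  (5.5, 3.5, 75°): beam 1 = 1.5529 ≠ 1.0000 ✗
  …
  (6.5, 4.5, 150°): r_1=1.0000, r_2=3.0000, r_3=1.7321, r_4=1.7321 — all match ✓
No second candidate reproduces the full scan.

(x, y, θ) = (6.5, 4.5, 150°)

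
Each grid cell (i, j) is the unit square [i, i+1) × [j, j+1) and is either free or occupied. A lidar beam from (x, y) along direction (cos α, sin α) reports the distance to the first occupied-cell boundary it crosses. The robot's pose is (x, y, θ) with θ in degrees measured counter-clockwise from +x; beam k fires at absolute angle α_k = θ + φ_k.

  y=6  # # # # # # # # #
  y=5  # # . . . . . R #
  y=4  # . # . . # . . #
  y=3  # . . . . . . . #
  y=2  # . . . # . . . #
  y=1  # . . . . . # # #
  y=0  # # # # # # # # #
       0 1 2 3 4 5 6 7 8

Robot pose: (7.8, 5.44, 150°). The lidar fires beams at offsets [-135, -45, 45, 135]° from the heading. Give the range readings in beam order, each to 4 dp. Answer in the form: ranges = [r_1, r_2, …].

beam 1: φ=-135°, α=15°
  cosα=0.9659 sinα=0.2588 | (7,5) | tMaxX 0.2071 tMaxY 2.1637 | tΔX 1.0353 tΔY 3.8637
    t=0.2071 [x] (8,5) — stop
  → r_1 = 0.2071
beam 2: φ=-45°, α=105°
  cosα=-0.2588 sinα=0.9659 | (7,5) | tMaxX 3.0910 tMaxY 0.5798 | tΔX 3.8637 tΔY 1.0353
    t=0.5798 [y] (7,6) — stop
  → r_2 = 0.5798
beam 3: φ=45°, α=195°
  cosα=-0.9659 sinα=-0.2588 | (7,5) | tMaxX 0.8282 tMaxY 1.7000 | tΔX 1.0353 tΔY 3.8637
    t=0.8282 [x] (6,5)
    t=1.7000 [y] (6,4)
    t=1.8635 [x] (5,4) — stop
  → r_3 = 1.8635
beam 4: φ=135°, α=285°
  cosα=0.2588 sinα=-0.9659 | (7,5) | tMaxX 0.7727 tMaxY 0.4555 | tΔX 3.8637 tΔY 1.0353
    t=0.4555 [y] (7,4)
    t=0.7727 [x] (8,4) — stop
  → r_4 = 0.7727

ranges = [0.2071, 0.5798, 1.8635, 0.7727]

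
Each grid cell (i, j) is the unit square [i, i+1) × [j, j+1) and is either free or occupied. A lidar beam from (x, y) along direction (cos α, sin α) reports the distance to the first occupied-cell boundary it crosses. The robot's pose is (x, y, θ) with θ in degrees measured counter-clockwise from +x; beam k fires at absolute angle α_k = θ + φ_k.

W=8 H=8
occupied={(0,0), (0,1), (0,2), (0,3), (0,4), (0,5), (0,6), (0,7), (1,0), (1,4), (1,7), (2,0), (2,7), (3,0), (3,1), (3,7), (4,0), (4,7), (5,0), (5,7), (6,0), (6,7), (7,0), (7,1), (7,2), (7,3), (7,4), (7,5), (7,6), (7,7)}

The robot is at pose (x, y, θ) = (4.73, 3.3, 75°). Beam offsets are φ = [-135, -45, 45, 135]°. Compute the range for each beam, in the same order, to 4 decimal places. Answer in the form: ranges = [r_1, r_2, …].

ranges = [2.6558, 2.6212, 4.2724, 4.3070]

beam 1: φ=-135°, α=300°
  cosα=0.5000 sinα=-0.8660 | (4,3) | tMaxX 0.5400 tMaxY 0.3464 | tΔX 2.0000 tΔY 1.1547
    t=0.3464 [y] (4,2)
    t=0.5400 [x] (5,2)
    t=1.5011 [y] (5,1)
    t=2.5400 [x] (6,1)
    t=2.6558 [y] (6,0) — stop
  → r_1 = 2.6558
beam 2: φ=-45°, α=30°
  cosα=0.8660 sinα=0.5000 | (4,3) | tMaxX 0.3118 tMaxY 1.4000 | tΔX 1.1547 tΔY 2.0000
    t=0.3118 [x] (5,3)
    t=1.4000 [y] (5,4)
    t=1.4665 [x] (6,4)
    t=2.6212 [x] (7,4) — stop
  → r_2 = 2.6212
beam 3: φ=45°, α=120°
  cosα=-0.5000 sinα=0.8660 | (4,3) | tMaxX 1.4600 tMaxY 0.8083 | tΔX 2.0000 tΔY 1.1547
    t=0.8083 [y] (4,4)
    t=1.4600 [x] (3,4)
    t=1.9630 [y] (3,5)
    t=3.1177 [y] (3,6)
    t=3.4600 [x] (2,6)
    t=4.2724 [y] (2,7) — stop
  → r_3 = 4.2724
beam 4: φ=135°, α=210°
  cosα=-0.8660 sinα=-0.5000 | (4,3) | tMaxX 0.8429 tMaxY 0.6000 | tΔX 1.1547 tΔY 2.0000
    t=0.6000 [y] (4,2)
    t=0.8429 [x] (3,2)
    t=1.9976 [x] (2,2)
    t=2.6000 [y] (2,1)
    t=3.1523 [x] (1,1)
    t=4.3070 [x] (0,1) — stop
  → r_4 = 4.3070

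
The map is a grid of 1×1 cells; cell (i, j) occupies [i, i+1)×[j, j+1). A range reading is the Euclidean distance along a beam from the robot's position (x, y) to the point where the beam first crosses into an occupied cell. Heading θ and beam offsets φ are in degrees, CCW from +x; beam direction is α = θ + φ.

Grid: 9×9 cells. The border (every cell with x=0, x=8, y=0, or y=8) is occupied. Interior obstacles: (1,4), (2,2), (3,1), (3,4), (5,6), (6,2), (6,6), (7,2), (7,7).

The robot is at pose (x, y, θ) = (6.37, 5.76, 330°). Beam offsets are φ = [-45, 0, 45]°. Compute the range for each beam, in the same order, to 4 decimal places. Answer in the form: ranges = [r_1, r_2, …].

beam 1: φ=-45°, α=285°
  dir = (cos 285°, sin 285°) = (0.2588, -0.9659); from cell (6,5)
  next x-line at t=2.4341, next y-line at t=0.7868; Δt_x=3.8637, Δt_y=1.0353
    y: enter (6,4) at t=0.7868
    y: enter (6,3) at t=1.8221
    x: enter (7,3) at t=2.4341
    y: enter (7,2) at t=2.8574 ← occupied
  → r_1 = 2.8574
beam 2: φ=0°, α=330°
  dir = (cos 330°, sin 330°) = (0.8660, -0.5000); from cell (6,5)
  next x-line at t=0.7275, next y-line at t=1.5200; Δt_x=1.1547, Δt_y=2.0000
    x: enter (7,5) at t=0.7275
    y: enter (7,4) at t=1.5200
    x: enter (8,4) at t=1.8822 ← occupied
  → r_2 = 1.8822
beam 3: φ=45°, α=15°
  dir = (cos 15°, sin 15°) = (0.9659, 0.2588); from cell (6,5)
  next x-line at t=0.6522, next y-line at t=0.9273; Δt_x=1.0353, Δt_y=3.8637
    x: enter (7,5) at t=0.6522
    y: enter (7,6) at t=0.9273
    x: enter (8,6) at t=1.6875 ← occupied
  → r_3 = 1.6875

ranges = [2.8574, 1.8822, 1.6875]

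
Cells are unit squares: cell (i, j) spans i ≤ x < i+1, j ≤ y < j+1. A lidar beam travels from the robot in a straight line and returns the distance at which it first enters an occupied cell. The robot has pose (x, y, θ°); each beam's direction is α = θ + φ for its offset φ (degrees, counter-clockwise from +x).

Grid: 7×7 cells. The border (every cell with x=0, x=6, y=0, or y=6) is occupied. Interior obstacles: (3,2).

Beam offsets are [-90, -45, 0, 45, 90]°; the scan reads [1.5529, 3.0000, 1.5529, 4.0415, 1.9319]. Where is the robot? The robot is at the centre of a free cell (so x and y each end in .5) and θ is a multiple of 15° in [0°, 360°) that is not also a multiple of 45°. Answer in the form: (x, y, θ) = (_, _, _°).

The pose lattice has 24·16 = 384 candidates. Test each by forward raycasting.
  (3.5, 5.5, 165°): beam 1 = 0.5176 ≠ 1.5529 ✗
  (2.5, 5.5, 330°): beam 1 = 3.0000 ≠ 1.5529 ✗
  (5.5, 2.5, 75°): beam 1 = 0.5176 ≠ 1.5529 ✗
  (5.5, 1.5, 105°): beam 1 = 0.5176 ≠ 1.5529 ✗
  (1.5, 1.5, 300°): beam 1 = 0.5774 ≠ 1.5529 ✗
  …
  (1.5, 2.5, 15°): r_1=1.5529, r_2=3.0000, r_3=1.5529, r_4=4.0415, r_5=1.9319 — all match ✓
Unique over the lattice → pose = (1.5, 2.5, 15°).

(x, y, θ) = (1.5, 2.5, 15°)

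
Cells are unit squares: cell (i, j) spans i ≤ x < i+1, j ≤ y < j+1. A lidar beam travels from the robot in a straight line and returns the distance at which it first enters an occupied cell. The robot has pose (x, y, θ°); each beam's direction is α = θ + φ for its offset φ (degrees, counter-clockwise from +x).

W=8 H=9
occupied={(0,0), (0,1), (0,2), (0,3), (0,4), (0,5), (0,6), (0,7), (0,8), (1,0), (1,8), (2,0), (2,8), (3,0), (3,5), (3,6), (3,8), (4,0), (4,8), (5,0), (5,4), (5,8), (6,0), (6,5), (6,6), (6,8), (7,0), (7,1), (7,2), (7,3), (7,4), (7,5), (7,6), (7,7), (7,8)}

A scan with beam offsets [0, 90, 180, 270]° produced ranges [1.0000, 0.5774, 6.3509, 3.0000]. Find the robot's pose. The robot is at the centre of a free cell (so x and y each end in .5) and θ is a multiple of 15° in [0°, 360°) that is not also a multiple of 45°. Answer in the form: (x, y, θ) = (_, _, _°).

(x, y, θ) = (1.5, 6.5, 120°)

Enumerate (i+0.5, j+0.5, θ) over the 37 free cells and 16 admissible headings. For each, cast all 4 beams and compare to the given ranges.
  (2.5, 1.5, 75°): beam 1 = 3.6235 ≠ 1.0000 ✗
  (3.5, 4.5, 330°): beam 1 = 4.0415 ≠ 1.0000 ✗
  (1.5, 4.5, 30°): beam 1 = 1.7321 ≠ 1.0000 ✗
  (1.5, 3.5, 150°): beam 1 = 0.5774 ≠ 1.0000 ✗
  …
  (1.5, 6.5, 120°): r_1=1.0000, r_2=0.5774, r_3=6.3509, r_4=3.0000 — all match ✓
Only this pose fits every beam.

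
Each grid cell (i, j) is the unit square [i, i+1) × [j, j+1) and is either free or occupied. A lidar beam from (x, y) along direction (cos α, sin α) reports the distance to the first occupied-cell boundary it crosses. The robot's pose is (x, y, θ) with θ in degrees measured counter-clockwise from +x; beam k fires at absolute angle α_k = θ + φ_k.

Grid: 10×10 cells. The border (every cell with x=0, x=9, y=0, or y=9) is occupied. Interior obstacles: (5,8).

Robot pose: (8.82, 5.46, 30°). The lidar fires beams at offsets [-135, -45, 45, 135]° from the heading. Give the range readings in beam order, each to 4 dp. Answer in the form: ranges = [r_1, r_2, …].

ranges = [4.6173, 0.1863, 0.6955, 8.0959]

beam 1: φ=-135°, α=255°
  d=(-0.2588,-0.9659)  start (8,5)  tX=3.1682 tY=0.4762  stride 1/|dx|=3.8637 1/|dy|=1.0353
    cross y-line → (8,4), t=0.4762
    cross y-line → (8,3), t=1.5115
    cross y-line → (8,2), t=2.5468
    cross x-line → (7,2), t=3.1682
    cross y-line → (7,1), t=3.5821
    cross y-line → (7,0), t=4.6173 (wall)
  → r_1 = 4.6173
beam 2: φ=-45°, α=345°
  d=(0.9659,-0.2588)  start (8,5)  tX=0.1863 tY=1.7773  stride 1/|dx|=1.0353 1/|dy|=3.8637
    cross x-line → (9,5), t=0.1863 (wall)
  → r_2 = 0.1863
beam 3: φ=45°, α=75°
  d=(0.2588,0.9659)  start (8,5)  tX=0.6955 tY=0.5590  stride 1/|dx|=3.8637 1/|dy|=1.0353
    cross y-line → (8,6), t=0.5590
    cross x-line → (9,6), t=0.6955 (wall)
  → r_3 = 0.6955
beam 4: φ=135°, α=165°
  d=(-0.9659,0.2588)  start (8,5)  tX=0.8489 tY=2.0864  stride 1/|dx|=1.0353 1/|dy|=3.8637
    cross x-line → (7,5), t=0.8489
    cross x-line → (6,5), t=1.8842
    cross y-line → (6,6), t=2.0864
    cross x-line → (5,6), t=2.9195
    cross x-line → (4,6), t=3.9548
    cross x-line → (3,6), t=4.9900
    cross y-line → (3,7), t=5.9501
    cross x-line → (2,7), t=6.0253
    cross x-line → (1,7), t=7.0606
    cross x-line → (0,7), t=8.0959 (wall)
  → r_4 = 8.0959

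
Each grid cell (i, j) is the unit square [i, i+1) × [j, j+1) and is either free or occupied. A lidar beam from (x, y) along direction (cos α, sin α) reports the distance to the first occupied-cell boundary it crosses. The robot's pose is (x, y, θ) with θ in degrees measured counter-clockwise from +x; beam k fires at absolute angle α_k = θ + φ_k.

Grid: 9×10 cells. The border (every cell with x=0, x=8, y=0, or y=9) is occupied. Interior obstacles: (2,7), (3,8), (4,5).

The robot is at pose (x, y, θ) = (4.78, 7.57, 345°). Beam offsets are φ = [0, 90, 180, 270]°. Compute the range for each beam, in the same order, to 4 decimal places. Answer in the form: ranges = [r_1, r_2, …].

beam 1: φ=0°, α=345°
  cosα=0.9659 sinα=-0.2588 | (4,7) | tMaxX 0.2278 tMaxY 2.2023 | tΔX 1.0353 tΔY 3.8637
    t=0.2278 [x] (5,7)
    t=1.2630 [x] (6,7)
    t=2.2023 [y] (6,6)
    t=2.2983 [x] (7,6)
    t=3.3336 [x] (8,6) — stop
  → r_1 = 3.3336
beam 2: φ=90°, α=75°
  cosα=0.2588 sinα=0.9659 | (4,7) | tMaxX 0.8500 tMaxY 0.4452 | tΔX 3.8637 tΔY 1.0353
    t=0.4452 [y] (4,8)
    t=0.8500 [x] (5,8)
    t=1.4804 [y] (5,9) — stop
  → r_2 = 1.4804
beam 3: φ=180°, α=165°
  cosα=-0.9659 sinα=0.2588 | (4,7) | tMaxX 0.8075 tMaxY 1.6614 | tΔX 1.0353 tΔY 3.8637
    t=0.8075 [x] (3,7)
    t=1.6614 [y] (3,8) — stop
  → r_3 = 1.6614
beam 4: φ=270°, α=255°
  cosα=-0.2588 sinα=-0.9659 | (4,7) | tMaxX 3.0137 tMaxY 0.5901 | tΔX 3.8637 tΔY 1.0353
    t=0.5901 [y] (4,6)
    t=1.6254 [y] (4,5) — stop
  → r_4 = 1.6254

ranges = [3.3336, 1.4804, 1.6614, 1.6254]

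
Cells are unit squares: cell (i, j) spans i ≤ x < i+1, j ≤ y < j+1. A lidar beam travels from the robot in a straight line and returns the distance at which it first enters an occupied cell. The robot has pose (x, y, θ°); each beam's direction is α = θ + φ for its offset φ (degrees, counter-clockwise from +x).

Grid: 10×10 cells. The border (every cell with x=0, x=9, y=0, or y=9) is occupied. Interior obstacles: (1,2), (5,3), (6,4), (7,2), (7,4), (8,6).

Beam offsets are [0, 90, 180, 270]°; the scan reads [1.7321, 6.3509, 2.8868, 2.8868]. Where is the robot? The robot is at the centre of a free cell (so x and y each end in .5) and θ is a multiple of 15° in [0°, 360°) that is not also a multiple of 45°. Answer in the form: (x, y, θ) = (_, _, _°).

(x, y, θ) = (6.5, 7.5, 120°)

Enumerate (i+0.5, j+0.5, θ) over the 58 free cells and 16 admissible headings. For each, cast all 4 beams and compare to the given ranges.
  (4.5, 7.5, 30°): beam 1 = 3.0000 ≠ 1.7321 ✗
  (8.5, 8.5, 165°): beam 1 = 1.9319 ≠ 1.7321 ✗
  (5.5, 7.5, 120°): beam 2 = 5.1962 ≠ 6.3509 ✗
  (6.5, 8.5, 285°): beam 1 = 3.6235 ≠ 1.7321 ✗
  …
  (6.5, 7.5, 120°): r_1=1.7321, r_2=6.3509, r_3=2.8868, r_4=2.8868 — all match ✓
Unique over the lattice → pose = (6.5, 7.5, 120°).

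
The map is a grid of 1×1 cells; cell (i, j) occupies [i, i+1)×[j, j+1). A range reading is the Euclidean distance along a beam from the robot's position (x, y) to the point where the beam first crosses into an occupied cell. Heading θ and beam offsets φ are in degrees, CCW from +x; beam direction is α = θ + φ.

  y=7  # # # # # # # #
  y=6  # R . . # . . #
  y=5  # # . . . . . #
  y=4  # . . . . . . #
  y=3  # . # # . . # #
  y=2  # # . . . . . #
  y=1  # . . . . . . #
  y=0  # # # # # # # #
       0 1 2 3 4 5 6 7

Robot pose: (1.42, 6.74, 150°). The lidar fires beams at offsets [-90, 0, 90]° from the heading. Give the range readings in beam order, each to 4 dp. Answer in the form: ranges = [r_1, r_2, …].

ranges = [0.3002, 0.4850, 0.8400]

beam 1: φ=-90°, α=60°
  d=(0.5000,0.8660)  start (1,6)  tX=1.1600 tY=0.3002  stride 1/|dx|=2.0000 1/|dy|=1.1547
    cross y-line → (1,7), t=0.3002 (wall)
  → r_1 = 0.3002
beam 2: φ=0°, α=150°
  d=(-0.8660,0.5000)  start (1,6)  tX=0.4850 tY=0.5200  stride 1/|dx|=1.1547 1/|dy|=2.0000
    cross x-line → (0,6), t=0.4850 (wall)
  → r_2 = 0.4850
beam 3: φ=90°, α=240°
  d=(-0.5000,-0.8660)  start (1,6)  tX=0.8400 tY=0.8545  stride 1/|dx|=2.0000 1/|dy|=1.1547
    cross x-line → (0,6), t=0.8400 (wall)
  → r_3 = 0.8400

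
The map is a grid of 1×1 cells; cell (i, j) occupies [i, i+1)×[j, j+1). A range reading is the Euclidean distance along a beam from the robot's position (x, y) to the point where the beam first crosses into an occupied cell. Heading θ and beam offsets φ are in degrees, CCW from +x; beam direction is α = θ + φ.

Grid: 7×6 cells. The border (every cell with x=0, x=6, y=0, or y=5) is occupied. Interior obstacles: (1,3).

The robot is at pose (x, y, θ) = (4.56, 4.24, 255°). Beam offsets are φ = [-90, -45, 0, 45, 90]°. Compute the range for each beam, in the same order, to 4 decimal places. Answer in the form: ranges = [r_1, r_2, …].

beam 1: φ=-90°, α=165°
  direction (-0.9659, 0.2588); cell (4,4); t to first gridline: x 0.5798, y 2.9364 (then +1.0353 / +3.8637)
    (3,4) via x @ 0.5798
    (2,4) via x @ 1.6150
    (1,4) via x @ 2.6503
    (1,5) via y @ 2.9364  # hit
  → r_1 = 2.9364
beam 2: φ=-45°, α=210°
  direction (-0.8660, -0.5000); cell (4,4); t to first gridline: x 0.6466, y 0.4800 (then +1.1547 / +2.0000)
    (4,3) via y @ 0.4800
    (3,3) via x @ 0.6466
    (2,3) via x @ 1.8013
    (2,2) via y @ 2.4800
    (1,2) via x @ 2.9560
    (0,2) via x @ 4.1107  # hit
  → r_2 = 4.1107
beam 3: φ=0°, α=255°
  direction (-0.2588, -0.9659); cell (4,4); t to first gridline: x 2.1637, y 0.2485 (then +3.8637 / +1.0353)
    (4,3) via y @ 0.2485
    (4,2) via y @ 1.2837
    (3,2) via x @ 2.1637
    (3,1) via y @ 2.3190
    (3,0) via y @ 3.3543  # hit
  → r_3 = 3.3543
beam 4: φ=45°, α=300°
  direction (0.5000, -0.8660); cell (4,4); t to first gridline: x 0.8800, y 0.2771 (then +2.0000 / +1.1547)
    (4,3) via y @ 0.2771
    (5,3) via x @ 0.8800
    (5,2) via y @ 1.4318
    (5,1) via y @ 2.5865
    (6,1) via x @ 2.8800  # hit
  → r_4 = 2.8800
beam 5: φ=90°, α=345°
  direction (0.9659, -0.2588); cell (4,4); t to first gridline: x 0.4555, y 0.9273 (then +1.0353 / +3.8637)
    (5,4) via x @ 0.4555
    (5,3) via y @ 0.9273
    (6,3) via x @ 1.4908  # hit
  → r_5 = 1.4908

ranges = [2.9364, 4.1107, 3.3543, 2.8800, 1.4908]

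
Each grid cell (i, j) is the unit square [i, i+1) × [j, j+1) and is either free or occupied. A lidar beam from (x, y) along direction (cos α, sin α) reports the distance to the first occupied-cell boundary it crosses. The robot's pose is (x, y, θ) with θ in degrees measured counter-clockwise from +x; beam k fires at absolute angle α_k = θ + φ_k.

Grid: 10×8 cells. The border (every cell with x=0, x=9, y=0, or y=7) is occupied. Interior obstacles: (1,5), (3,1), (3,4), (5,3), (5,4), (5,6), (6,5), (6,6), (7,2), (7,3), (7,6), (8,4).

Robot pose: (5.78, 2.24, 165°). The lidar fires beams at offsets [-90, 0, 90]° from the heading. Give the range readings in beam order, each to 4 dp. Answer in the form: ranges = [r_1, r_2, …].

ranges = [0.7868, 4.9486, 1.2837]

beam 1: φ=-90°, α=75°
  d=(0.2588,0.9659)  start (5,2)  tX=0.8500 tY=0.7868  stride 1/|dx|=3.8637 1/|dy|=1.0353
    cross y-line → (5,3), t=0.7868 (wall)
  → r_1 = 0.7868
beam 2: φ=0°, α=165°
  d=(-0.9659,0.2588)  start (5,2)  tX=0.8075 tY=2.9364  stride 1/|dx|=1.0353 1/|dy|=3.8637
    cross x-line → (4,2), t=0.8075
    cross x-line → (3,2), t=1.8428
    cross x-line → (2,2), t=2.8781
    cross y-line → (2,3), t=2.9364
    cross x-line → (1,3), t=3.9133
    cross x-line → (0,3), t=4.9486 (wall)
  → r_2 = 4.9486
beam 3: φ=90°, α=255°
  d=(-0.2588,-0.9659)  start (5,2)  tX=3.0137 tY=0.2485  stride 1/|dx|=3.8637 1/|dy|=1.0353
    cross y-line → (5,1), t=0.2485
    cross y-line → (5,0), t=1.2837 (wall)
  → r_3 = 1.2837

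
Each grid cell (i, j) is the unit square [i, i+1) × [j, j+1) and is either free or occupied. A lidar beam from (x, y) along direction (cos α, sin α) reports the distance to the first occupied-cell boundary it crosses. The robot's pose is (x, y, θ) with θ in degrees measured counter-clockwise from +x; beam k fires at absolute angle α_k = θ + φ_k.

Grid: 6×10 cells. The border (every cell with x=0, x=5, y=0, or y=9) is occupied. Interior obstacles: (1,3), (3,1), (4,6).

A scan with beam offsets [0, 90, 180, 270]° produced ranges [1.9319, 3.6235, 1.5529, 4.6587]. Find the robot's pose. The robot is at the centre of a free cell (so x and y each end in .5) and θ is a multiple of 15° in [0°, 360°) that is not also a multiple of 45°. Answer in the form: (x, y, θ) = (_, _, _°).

The pose lattice has 29·16 = 464 candidates. Test each by forward raycasting.
  (1.5, 4.5, 105°): beam 2 = 0.5176 ≠ 3.6235 ✗
  (3.5, 3.5, 150°): beam 1 = 2.8868 ≠ 1.9319 ✗
  (1.5, 1.5, 345°): beam 1 = 1.5529 ≠ 1.9319 ✗
  (3.5, 2.5, 345°): beam 1 = 1.5529 ≠ 1.9319 ✗
  …
  (3.5, 4.5, 195°): r_1=1.9319, r_2=3.6235, r_3=1.5529, r_4=4.6587 — all match ✓
Unique over the lattice → pose = (3.5, 4.5, 195°).

(x, y, θ) = (3.5, 4.5, 195°)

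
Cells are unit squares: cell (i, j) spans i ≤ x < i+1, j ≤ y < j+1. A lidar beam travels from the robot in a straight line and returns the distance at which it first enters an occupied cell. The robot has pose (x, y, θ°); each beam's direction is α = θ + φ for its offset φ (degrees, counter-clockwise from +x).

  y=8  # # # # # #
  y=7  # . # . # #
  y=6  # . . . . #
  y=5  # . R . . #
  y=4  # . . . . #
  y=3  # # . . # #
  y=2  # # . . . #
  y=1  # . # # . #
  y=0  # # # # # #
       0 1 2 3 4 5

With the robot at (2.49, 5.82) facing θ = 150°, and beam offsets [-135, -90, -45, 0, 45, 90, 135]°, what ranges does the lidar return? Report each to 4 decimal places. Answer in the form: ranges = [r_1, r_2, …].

ranges = [2.5985, 2.5172, 1.2216, 1.7205, 1.5426, 2.1016, 3.9548]

beam 1: φ=-135°, α=15°
  d=(0.9659,0.2588)  start (2,5)  tX=0.5280 tY=0.6955  stride 1/|dx|=1.0353 1/|dy|=3.8637
    cross x-line → (3,5), t=0.5280
    cross y-line → (3,6), t=0.6955
    cross x-line → (4,6), t=1.5633
    cross x-line → (5,6), t=2.5985 (wall)
  → r_1 = 2.5985
beam 2: φ=-90°, α=60°
  d=(0.5000,0.8660)  start (2,5)  tX=1.0200 tY=0.2078  stride 1/|dx|=2.0000 1/|dy|=1.1547
    cross y-line → (2,6), t=0.2078
    cross x-line → (3,6), t=1.0200
    cross y-line → (3,7), t=1.3625
    cross y-line → (3,8), t=2.5172 (wall)
  → r_2 = 2.5172
beam 3: φ=-45°, α=105°
  d=(-0.2588,0.9659)  start (2,5)  tX=1.8932 tY=0.1863  stride 1/|dx|=3.8637 1/|dy|=1.0353
    cross y-line → (2,6), t=0.1863
    cross y-line → (2,7), t=1.2216 (wall)
  → r_3 = 1.2216
beam 4: φ=0°, α=150°
  d=(-0.8660,0.5000)  start (2,5)  tX=0.5658 tY=0.3600  stride 1/|dx|=1.1547 1/|dy|=2.0000
    cross y-line → (2,6), t=0.3600
    cross x-line → (1,6), t=0.5658
    cross x-line → (0,6), t=1.7205 (wall)
  → r_4 = 1.7205
beam 5: φ=45°, α=195°
  d=(-0.9659,-0.2588)  start (2,5)  tX=0.5073 tY=3.1682  stride 1/|dx|=1.0353 1/|dy|=3.8637
    cross x-line → (1,5), t=0.5073
    cross x-line → (0,5), t=1.5426 (wall)
  → r_5 = 1.5426
beam 6: φ=90°, α=240°
  d=(-0.5000,-0.8660)  start (2,5)  tX=0.9800 tY=0.9469  stride 1/|dx|=2.0000 1/|dy|=1.1547
    cross y-line → (2,4), t=0.9469
    cross x-line → (1,4), t=0.9800
    cross y-line → (1,3), t=2.1016 (wall)
  → r_6 = 2.1016
beam 7: φ=135°, α=285°
  d=(0.2588,-0.9659)  start (2,5)  tX=1.9705 tY=0.8489  stride 1/|dx|=3.8637 1/|dy|=1.0353
    cross y-line → (2,4), t=0.8489
    cross y-line → (2,3), t=1.8842
    cross x-line → (3,3), t=1.9705
    cross y-line → (3,2), t=2.9195
    cross y-line → (3,1), t=3.9548 (wall)
  → r_7 = 3.9548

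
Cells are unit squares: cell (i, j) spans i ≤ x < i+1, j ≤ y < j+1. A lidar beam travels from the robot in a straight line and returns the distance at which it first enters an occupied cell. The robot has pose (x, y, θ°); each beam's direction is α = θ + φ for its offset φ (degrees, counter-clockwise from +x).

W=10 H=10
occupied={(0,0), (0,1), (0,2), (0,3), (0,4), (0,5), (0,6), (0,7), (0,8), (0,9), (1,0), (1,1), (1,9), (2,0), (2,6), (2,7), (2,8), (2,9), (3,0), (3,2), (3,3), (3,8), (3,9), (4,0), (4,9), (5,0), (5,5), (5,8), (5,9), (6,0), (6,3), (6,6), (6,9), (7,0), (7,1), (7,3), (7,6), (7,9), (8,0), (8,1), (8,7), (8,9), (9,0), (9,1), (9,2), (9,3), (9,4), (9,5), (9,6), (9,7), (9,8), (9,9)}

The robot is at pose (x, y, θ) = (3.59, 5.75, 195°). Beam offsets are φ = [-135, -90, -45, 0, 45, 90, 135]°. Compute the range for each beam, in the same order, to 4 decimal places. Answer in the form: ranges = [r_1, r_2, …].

ranges = [2.8200, 2.2796, 0.6813, 2.6814, 4.3301, 4.9176, 3.5000]

beam 1: φ=-135°, α=60°
  dir = (cos 60°, sin 60°) = (0.5000, 0.8660); from cell (3,5)
  next x-line at t=0.8200, next y-line at t=0.2887; Δt_x=2.0000, Δt_y=1.1547
    y: enter (3,6) at t=0.2887
    x: enter (4,6) at t=0.8200
    y: enter (4,7) at t=1.4434
    y: enter (4,8) at t=2.5981
    x: enter (5,8) at t=2.8200 ← occupied
  → r_1 = 2.8200
beam 2: φ=-90°, α=105°
  dir = (cos 105°, sin 105°) = (-0.2588, 0.9659); from cell (3,5)
  next x-line at t=2.2796, next y-line at t=0.2588; Δt_x=3.8637, Δt_y=1.0353
    y: enter (3,6) at t=0.2588
    y: enter (3,7) at t=1.2941
    x: enter (2,7) at t=2.2796 ← occupied
  → r_2 = 2.2796
beam 3: φ=-45°, α=150°
  dir = (cos 150°, sin 150°) = (-0.8660, 0.5000); from cell (3,5)
  next x-line at t=0.6813, next y-line at t=0.5000; Δt_x=1.1547, Δt_y=2.0000
    y: enter (3,6) at t=0.5000
    x: enter (2,6) at t=0.6813 ← occupied
  → r_3 = 0.6813
beam 4: φ=0°, α=195°
  dir = (cos 195°, sin 195°) = (-0.9659, -0.2588); from cell (3,5)
  next x-line at t=0.6108, next y-line at t=2.8978; Δt_x=1.0353, Δt_y=3.8637
    x: enter (2,5) at t=0.6108
    x: enter (1,5) at t=1.6461
    x: enter (0,5) at t=2.6814 ← occupied
  → r_4 = 2.6814
beam 5: φ=45°, α=240°
  dir = (cos 240°, sin 240°) = (-0.5000, -0.8660); from cell (3,5)
  next x-line at t=1.1800, next y-line at t=0.8660; Δt_x=2.0000, Δt_y=1.1547
    y: enter (3,4) at t=0.8660
    x: enter (2,4) at t=1.1800
    y: enter (2,3) at t=2.0207
    y: enter (2,2) at t=3.1754
    x: enter (1,2) at t=3.1800
    y: enter (1,1) at t=4.3301 ← occupied
  → r_5 = 4.3301
beam 6: φ=90°, α=285°
  dir = (cos 285°, sin 285°) = (0.2588, -0.9659); from cell (3,5)
  next x-line at t=1.5841, next y-line at t=0.7765; Δt_x=3.8637, Δt_y=1.0353
    y: enter (3,4) at t=0.7765
    x: enter (4,4) at t=1.5841
    y: enter (4,3) at t=1.8117
    y: enter (4,2) at t=2.8470
    y: enter (4,1) at t=3.8823
    y: enter (4,0) at t=4.9176 ← occupied
  → r_6 = 4.9176
beam 7: φ=135°, α=330°
  dir = (cos 330°, sin 330°) = (0.8660, -0.5000); from cell (3,5)
  next x-line at t=0.4734, next y-line at t=1.5000; Δt_x=1.1547, Δt_y=2.0000
    x: enter (4,5) at t=0.4734
    y: enter (4,4) at t=1.5000
    x: enter (5,4) at t=1.6281
    x: enter (6,4) at t=2.7828
    y: enter (6,3) at t=3.5000 ← occupied
  → r_7 = 3.5000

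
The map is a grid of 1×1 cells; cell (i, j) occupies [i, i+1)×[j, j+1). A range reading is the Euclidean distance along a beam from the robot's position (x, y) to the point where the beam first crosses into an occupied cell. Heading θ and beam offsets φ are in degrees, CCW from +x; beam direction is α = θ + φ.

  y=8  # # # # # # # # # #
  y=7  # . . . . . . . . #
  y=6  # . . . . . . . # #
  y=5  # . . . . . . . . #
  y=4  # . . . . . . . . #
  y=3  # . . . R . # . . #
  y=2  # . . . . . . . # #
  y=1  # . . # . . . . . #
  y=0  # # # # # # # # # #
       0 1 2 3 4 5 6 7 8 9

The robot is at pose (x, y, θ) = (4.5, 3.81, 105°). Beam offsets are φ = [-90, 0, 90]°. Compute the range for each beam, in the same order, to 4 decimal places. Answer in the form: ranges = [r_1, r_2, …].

beam 1: φ=-90°, α=15°
  cosα=0.9659 sinα=0.2588 | (4,3) | tMaxX 0.5176 tMaxY 0.7341 | tΔX 1.0353 tΔY 3.8637
    t=0.5176 [x] (5,3)
    t=0.7341 [y] (5,4)
    t=1.5529 [x] (6,4)
    t=2.5882 [x] (7,4)
    t=3.6235 [x] (8,4)
    t=4.5978 [y] (8,5)
    t=4.6587 [x] (9,5) — stop
  → r_1 = 4.6587
beam 2: φ=0°, α=105°
  cosα=-0.2588 sinα=0.9659 | (4,3) | tMaxX 1.9319 tMaxY 0.1967 | tΔX 3.8637 tΔY 1.0353
    t=0.1967 [y] (4,4)
    t=1.2320 [y] (4,5)
    t=1.9319 [x] (3,5)
    t=2.2673 [y] (3,6)
    t=3.3025 [y] (3,7)
    t=4.3378 [y] (3,8) — stop
  → r_2 = 4.3378
beam 3: φ=90°, α=195°
  cosα=-0.9659 sinα=-0.2588 | (4,3) | tMaxX 0.5176 tMaxY 3.1296 | tΔX 1.0353 tΔY 3.8637
    t=0.5176 [x] (3,3)
    t=1.5529 [x] (2,3)
    t=2.5882 [x] (1,3)
    t=3.1296 [y] (1,2)
    t=3.6235 [x] (0,2) — stop
  → r_3 = 3.6235

ranges = [4.6587, 4.3378, 3.6235]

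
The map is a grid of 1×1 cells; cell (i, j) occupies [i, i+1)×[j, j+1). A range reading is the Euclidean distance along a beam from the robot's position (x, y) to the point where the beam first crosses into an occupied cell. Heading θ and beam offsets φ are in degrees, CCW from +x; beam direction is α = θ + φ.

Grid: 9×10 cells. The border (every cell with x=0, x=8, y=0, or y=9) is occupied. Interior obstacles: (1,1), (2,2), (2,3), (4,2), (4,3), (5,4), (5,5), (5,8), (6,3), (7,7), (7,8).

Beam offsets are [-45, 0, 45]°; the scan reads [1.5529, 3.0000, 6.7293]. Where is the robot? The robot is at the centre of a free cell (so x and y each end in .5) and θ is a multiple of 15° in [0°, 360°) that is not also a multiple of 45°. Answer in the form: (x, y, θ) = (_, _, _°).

(x, y, θ) = (2.5, 7.5, 240°)

The pose lattice has 45·16 = 720 candidates. Test each by forward raycasting.
  (6.5, 5.5, 15°): beam 1 = 1.7321 ≠ 1.5529 ✗
  (5.5, 1.5, 75°): beam 1 = 2.8868 ≠ 1.5529 ✗
  (6.5, 1.5, 105°): beam 1 = 3.0000 ≠ 1.5529 ✗
  (4.5, 1.5, 120°): beam 1 = 0.5176 ≠ 1.5529 ✗
  (6.5, 8.5, 240°): beam 1 = 0.5176 ≠ 1.5529 ✗
  …
  (2.5, 7.5, 240°): r_1=1.5529, r_2=3.0000, r_3=6.7293 — all match ✓
Only this pose fits every beam.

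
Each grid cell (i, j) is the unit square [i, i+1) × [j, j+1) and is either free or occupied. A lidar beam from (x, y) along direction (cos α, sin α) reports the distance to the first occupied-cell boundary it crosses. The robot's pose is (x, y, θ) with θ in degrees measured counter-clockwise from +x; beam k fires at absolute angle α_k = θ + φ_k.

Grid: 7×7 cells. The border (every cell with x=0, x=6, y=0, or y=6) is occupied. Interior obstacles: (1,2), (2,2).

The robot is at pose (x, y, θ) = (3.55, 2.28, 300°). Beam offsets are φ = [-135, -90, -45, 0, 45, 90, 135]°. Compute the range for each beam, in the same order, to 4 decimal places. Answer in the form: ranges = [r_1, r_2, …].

beam 1: φ=-135°, α=165°
  cosα=-0.9659 sinα=0.2588 | (3,2) | tMaxX 0.5694 tMaxY 2.7819 | tΔX 1.0353 tΔY 3.8637
    t=0.5694 [x] (2,2) — stop
  → r_1 = 0.5694
beam 2: φ=-90°, α=210°
  cosα=-0.8660 sinα=-0.5000 | (3,2) | tMaxX 0.6351 tMaxY 0.5600 | tΔX 1.1547 tΔY 2.0000
    t=0.5600 [y] (3,1)
    t=0.6351 [x] (2,1)
    t=1.7898 [x] (1,1)
    t=2.5600 [y] (1,0) — stop
  → r_2 = 2.5600
beam 3: φ=-45°, α=255°
  cosα=-0.2588 sinα=-0.9659 | (3,2) | tMaxX 2.1250 tMaxY 0.2899 | tΔX 3.8637 tΔY 1.0353
    t=0.2899 [y] (3,1)
    t=1.3252 [y] (3,0) — stop
  → r_3 = 1.3252
beam 4: φ=0°, α=300°
  cosα=0.5000 sinα=-0.8660 | (3,2) | tMaxX 0.9000 tMaxY 0.3233 | tΔX 2.0000 tΔY 1.1547
    t=0.3233 [y] (3,1)
    t=0.9000 [x] (4,1)
    t=1.4780 [y] (4,0) — stop
  → r_4 = 1.4780
beam 5: φ=45°, α=345°
  cosα=0.9659 sinα=-0.2588 | (3,2) | tMaxX 0.4659 tMaxY 1.0818 | tΔX 1.0353 tΔY 3.8637
    t=0.4659 [x] (4,2)
    t=1.0818 [y] (4,1)
    t=1.5012 [x] (5,1)
    t=2.5364 [x] (6,1) — stop
  → r_5 = 2.5364
beam 6: φ=90°, α=30°
  cosα=0.8660 sinα=0.5000 | (3,2) | tMaxX 0.5196 tMaxY 1.4400 | tΔX 1.1547 tΔY 2.0000
    t=0.5196 [x] (4,2)
    t=1.4400 [y] (4,3)
    t=1.6743 [x] (5,3)
    t=2.8290 [x] (6,3) — stop
  → r_6 = 2.8290
beam 7: φ=135°, α=75°
  cosα=0.2588 sinα=0.9659 | (3,2) | tMaxX 1.7387 tMaxY 0.7454 | tΔX 3.8637 tΔY 1.0353
    t=0.7454 [y] (3,3)
    t=1.7387 [x] (4,3)
    t=1.7807 [y] (4,4)
    t=2.8160 [y] (4,5)
    t=3.8512 [y] (4,6) — stop
  → r_7 = 3.8512

ranges = [0.5694, 2.5600, 1.3252, 1.4780, 2.5364, 2.8290, 3.8512]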